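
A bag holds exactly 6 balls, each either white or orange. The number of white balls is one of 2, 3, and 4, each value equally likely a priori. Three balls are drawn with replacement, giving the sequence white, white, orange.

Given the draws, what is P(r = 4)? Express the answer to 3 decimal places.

0.427

Compute the likelihood of the observed sequence for each case: P(data | r = 2) = (2/6)(2/6)(4/6) = 2/27; P(data | r = 3) = (3/6)(3/6)(3/6) = 1/8; P(data | r = 4) = (4/6)(4/6)(2/6) = 4/27.
The prior-weighted likelihoods are 1/3 · 2/27 = 2/81, 1/3 · 1/8 = 1/24, 1/3 · 4/27 = 4/81; these sum to 25/216.
Therefore the posterior P(r = 4 | data) = (4/81) / (25/216) = 32/75.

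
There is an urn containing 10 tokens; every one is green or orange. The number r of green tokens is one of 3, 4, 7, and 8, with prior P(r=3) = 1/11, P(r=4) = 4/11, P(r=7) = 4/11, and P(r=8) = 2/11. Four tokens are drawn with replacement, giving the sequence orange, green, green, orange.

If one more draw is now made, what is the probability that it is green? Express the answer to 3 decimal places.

0.537

Under each hypothesis, the probability of the observed sequence is: P(data | r = 3) = (7/10)(3/10)(3/10)(7/10) = 0.0441; P(data | r = 4) = (6/10)(4/10)(4/10)(6/10) = 0.0576; P(data | r = 7) = (3/10)(7/10)(7/10)(3/10) = 0.0441; P(data | r = 8) = (2/10)(8/10)(8/10)(2/10) = 0.0256.
Weighting by the prior gives 1/11 · 0.0441 = 0.0040091, 4/11 · 0.0576 = 0.020945, 4/11 · 0.0441 = 0.016036, 2/11 · 0.0256 = 0.0046545; these sum to 0.045645.
Dividing through by the total gives posterior P(r = 3 | data) = 0.087831, P(r = 4 | data) = 0.45887, P(r = 7 | data) = 0.35132, P(r = 8 | data) = 0.10197.
So P(green next | data) = Σ P(green next | H) P(H | data) = (3/10)(0.087831) + (2/5)(0.45887) + (7/10)(0.35132) + (4/5)(0.10197) = 0.5374.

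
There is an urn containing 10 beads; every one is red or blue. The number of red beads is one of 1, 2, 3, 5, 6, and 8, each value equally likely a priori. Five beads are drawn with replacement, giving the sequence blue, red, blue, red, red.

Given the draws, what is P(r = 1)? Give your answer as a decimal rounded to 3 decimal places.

The likelihood of the observed sequence under each hypothesis: P(data | r = 1) = (9/10)(1/10)(9/10)(1/10)(1/10) = 0.00081; P(data | r = 2) = (8/10)(2/10)(8/10)(2/10)(2/10) = 0.00512; P(data | r = 3) = (7/10)(3/10)(7/10)(3/10)(3/10) = 0.01323; P(data | r = 5) = (5/10)(5/10)(5/10)(5/10)(5/10) = 0.03125; P(data | r = 6) = (4/10)(6/10)(4/10)(6/10)(6/10) = 0.03456; P(data | r = 8) = (2/10)(8/10)(2/10)(8/10)(8/10) = 0.02048.
Multiplying each by its prior: 1/6 · 0.00081 = 0.000135, 1/6 · 0.00512 = 0.00085333, 1/6 · 0.01323 = 0.002205, 1/6 · 0.03125 = 0.0052083, 1/6 · 0.03456 = 0.00576, 1/6 · 0.02048 = 0.0034133; with total 0.017575.
So P(r = 1 | data) = (0.000135) / (0.017575) = 0.0076814.

0.008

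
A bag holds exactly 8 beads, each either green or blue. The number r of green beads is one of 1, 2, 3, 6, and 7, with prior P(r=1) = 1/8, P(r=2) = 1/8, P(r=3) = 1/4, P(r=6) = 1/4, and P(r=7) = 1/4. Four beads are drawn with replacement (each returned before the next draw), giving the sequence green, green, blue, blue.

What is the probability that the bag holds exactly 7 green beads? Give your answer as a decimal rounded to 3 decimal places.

0.095

Compute the likelihood of the observed sequence for each case: P(data | r = 1) = (1/8)(1/8)(7/8)(7/8) = 0.011963; P(data | r = 2) = (2/8)(2/8)(6/8)(6/8) = 0.035156; P(data | r = 3) = (3/8)(3/8)(5/8)(5/8) = 0.054932; P(data | r = 6) = (6/8)(6/8)(2/8)(2/8) = 0.035156; P(data | r = 7) = (7/8)(7/8)(1/8)(1/8) = 0.011963.
Weighting by the prior gives 1/8 · 0.011963 = 0.0014954, 1/8 · 0.035156 = 0.0043945, 1/4 · 0.054932 = 0.013733, 1/4 · 0.035156 = 0.0087891, 1/4 · 0.011963 = 0.0029907; with total 0.031403.
Hence P(r = 7 | data) = (0.0029907) / (0.031403) = 0.095238.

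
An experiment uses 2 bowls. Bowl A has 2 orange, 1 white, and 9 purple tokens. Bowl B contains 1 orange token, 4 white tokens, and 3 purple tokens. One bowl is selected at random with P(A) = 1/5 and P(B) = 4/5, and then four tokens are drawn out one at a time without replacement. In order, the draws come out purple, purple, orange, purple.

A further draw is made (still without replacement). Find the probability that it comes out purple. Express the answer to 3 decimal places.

0.642

Under each hypothesis, the probability of the observed sequence is: P(data | bowl A) = (9/12)(8/11)(2/10)(7/9) = 0.084848; P(data | bowl B) = (3/8)(2/7)(1/6)(1/5) = 0.0035714.
The prior-weighted likelihoods are 1/5 · 0.084848 = 0.01697, 4/5 · 0.0035714 = 0.0028571; these sum to 0.019827.
Dividing through by the total gives posterior P(bowl A | data) = 0.8559, P(bowl B | data) = 0.1441.
The predictive probability is P(purple next | data) = (3/4)(0.8559) + (0)(0.1441) = 0.64192.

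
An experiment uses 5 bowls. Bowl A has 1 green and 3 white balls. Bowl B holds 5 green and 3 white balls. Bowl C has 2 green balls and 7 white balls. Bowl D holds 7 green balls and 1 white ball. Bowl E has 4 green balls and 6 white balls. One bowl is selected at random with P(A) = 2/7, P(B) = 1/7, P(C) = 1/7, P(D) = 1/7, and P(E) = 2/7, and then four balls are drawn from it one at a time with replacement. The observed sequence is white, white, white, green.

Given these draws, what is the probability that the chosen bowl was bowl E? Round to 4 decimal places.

0.3304

The likelihood of the observed sequence under each hypothesis: P(data | bowl A) = (3/4)(3/4)(3/4)(1/4) = 0.10547; P(data | bowl B) = (3/8)(3/8)(3/8)(5/8) = 0.032959; P(data | bowl C) = (7/9)(7/9)(7/9)(2/9) = 0.10456; P(data | bowl D) = (1/8)(1/8)(1/8)(7/8) = 0.001709; P(data | bowl E) = (6/10)(6/10)(6/10)(4/10) = 0.0864.
Weighting by the prior gives 2/7 · 0.10547 = 0.030134, 1/7 · 0.032959 = 0.0047084, 1/7 · 0.10456 = 0.014937, 1/7 · 0.001709 = 0.00024414, 2/7 · 0.0864 = 0.024686; these sum to 0.074709.
Therefore the posterior P(bowl E | data) = (0.024686) / (0.074709) = 0.33043.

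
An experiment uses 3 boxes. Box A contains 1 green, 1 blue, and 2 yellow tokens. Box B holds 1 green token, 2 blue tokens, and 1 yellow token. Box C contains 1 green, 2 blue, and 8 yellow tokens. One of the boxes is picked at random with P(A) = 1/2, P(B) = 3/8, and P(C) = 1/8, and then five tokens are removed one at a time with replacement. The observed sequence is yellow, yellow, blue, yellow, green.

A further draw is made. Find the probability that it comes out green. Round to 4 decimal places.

Compute the likelihood of the observed sequence for each case: P(data | box A) = (2/4)(2/4)(1/4)(2/4)(1/4) = 0.0078125; P(data | box B) = (1/4)(1/4)(2/4)(1/4)(1/4) = 0.0019531; P(data | box C) = (8/11)(8/11)(2/11)(8/11)(1/11) = 0.0063582.
The prior-weighted likelihoods are 1/2 · 0.0078125 = 0.0039062, 3/8 · 0.0019531 = 0.00073242, 1/8 · 0.0063582 = 0.00079478; these sum to 0.0054335.
Dividing through by the total gives posterior P(box A | data) = 0.71893, P(box B | data) = 0.1348, P(box C | data) = 0.14628.
Averaging over the posterior, P(green next | data) = (1/4)(0.71893) + (1/4)(0.1348) + (1/11)(0.14628) = 0.22673.

0.2267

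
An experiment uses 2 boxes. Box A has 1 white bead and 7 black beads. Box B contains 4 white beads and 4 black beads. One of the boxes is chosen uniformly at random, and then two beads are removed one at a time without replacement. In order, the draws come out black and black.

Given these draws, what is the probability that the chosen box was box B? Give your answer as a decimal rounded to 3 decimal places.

Compute the likelihood of the observed sequence for each case: P(data | box A) = (7/8)(6/7) = 3/4; P(data | box B) = (4/8)(3/7) = 3/14.
The prior-weighted likelihoods are 1/2 · 3/4 = 3/8, 1/2 · 3/14 = 3/28; summing to 27/56.
Therefore the posterior P(box B | data) = (3/28) / (27/56) = 2/9.

0.222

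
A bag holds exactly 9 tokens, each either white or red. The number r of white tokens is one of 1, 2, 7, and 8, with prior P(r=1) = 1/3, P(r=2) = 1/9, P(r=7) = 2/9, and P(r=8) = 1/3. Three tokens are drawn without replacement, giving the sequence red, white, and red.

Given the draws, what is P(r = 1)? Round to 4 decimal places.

For each hypothesis, P(data | H) works out to: P(data | r = 1) = (8/9)(1/8)(7/7) = 1/9; P(data | r = 2) = (7/9)(2/8)(6/7) = 1/6; P(data | r = 7) = (2/9)(7/8)(1/7) = 1/36; P(data | r = 8) = (1/9)(8/8)(0/7) = 0.
Multiplying each by its prior: 1/3 · 1/9 = 1/27, 1/9 · 1/6 = 1/54, 2/9 · 1/36 = 1/162, 1/3 · 0 = 0; these sum to 5/81.
Therefore the posterior P(r = 1 | data) = (1/27) / (5/81) = 3/5.

0.6000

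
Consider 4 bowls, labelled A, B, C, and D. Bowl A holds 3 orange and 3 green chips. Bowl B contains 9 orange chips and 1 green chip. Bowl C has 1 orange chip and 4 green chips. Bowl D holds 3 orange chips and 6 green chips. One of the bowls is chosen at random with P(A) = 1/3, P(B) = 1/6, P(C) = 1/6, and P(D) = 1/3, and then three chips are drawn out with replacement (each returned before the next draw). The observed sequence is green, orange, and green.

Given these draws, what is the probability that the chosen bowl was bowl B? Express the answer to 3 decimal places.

0.013

Under each hypothesis, the probability of the observed sequence is: P(data | bowl A) = (3/6)(3/6)(3/6) = 0.125; P(data | bowl B) = (1/10)(9/10)(1/10) = 0.009; P(data | bowl C) = (4/5)(1/5)(4/5) = 0.128; P(data | bowl D) = (6/9)(3/9)(6/9) = 0.14815.
Weighting by the prior gives 1/3 · 0.125 = 0.041667, 1/6 · 0.009 = 0.0015, 1/6 · 0.128 = 0.021333, 1/3 · 0.14815 = 0.049383; summing to 0.11388.
Hence P(bowl B | data) = (0.0015) / (0.11388) = 0.013171.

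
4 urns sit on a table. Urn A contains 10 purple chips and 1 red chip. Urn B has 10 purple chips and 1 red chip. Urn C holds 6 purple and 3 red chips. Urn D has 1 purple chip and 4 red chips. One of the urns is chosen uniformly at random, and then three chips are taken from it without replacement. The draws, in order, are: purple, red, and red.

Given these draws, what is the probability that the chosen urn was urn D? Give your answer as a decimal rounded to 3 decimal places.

0.737

For each hypothesis, P(data | H) works out to: P(data | urn A) = (10/11)(1/10)(0/9) = 0; P(data | urn B) = (10/11)(1/10)(0/9) = 0; P(data | urn C) = (6/9)(3/8)(2/7) = 1/14; P(data | urn D) = (1/5)(4/4)(3/3) = 1/5.
Weighting by the prior gives 1/4 · 0 = 0, 1/4 · 0 = 0, 1/4 · 1/14 = 1/56, 1/4 · 1/5 = 1/20; summing to 19/280.
Therefore the posterior P(urn D | data) = (1/20) / (19/280) = 14/19.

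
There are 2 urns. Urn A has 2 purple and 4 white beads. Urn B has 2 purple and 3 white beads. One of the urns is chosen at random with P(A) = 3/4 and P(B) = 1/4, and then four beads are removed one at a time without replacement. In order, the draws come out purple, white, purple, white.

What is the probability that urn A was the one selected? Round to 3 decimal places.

The likelihood of the observed sequence under each hypothesis: P(data | urn A) = (2/6)(4/5)(1/4)(3/3) = 1/15; P(data | urn B) = (2/5)(3/4)(1/3)(2/2) = 1/10.
Weighting by the prior gives 3/4 · 1/15 = 1/20, 1/4 · 1/10 = 1/40; these sum to 3/40.
So P(urn A | data) = (1/20) / (3/40) = 2/3.

0.667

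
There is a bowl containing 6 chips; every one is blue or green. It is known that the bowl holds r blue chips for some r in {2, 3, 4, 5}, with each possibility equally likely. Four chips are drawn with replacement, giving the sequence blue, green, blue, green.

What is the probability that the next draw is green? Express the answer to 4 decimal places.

The likelihood of the observed sequence under each hypothesis: P(data | r = 2) = (2/6)(4/6)(2/6)(4/6) = 0.049383; P(data | r = 3) = (3/6)(3/6)(3/6)(3/6) = 0.0625; P(data | r = 4) = (4/6)(2/6)(4/6)(2/6) = 0.049383; P(data | r = 5) = (5/6)(1/6)(5/6)(1/6) = 0.01929.
Weighting by the prior gives 1/4 · 0.049383 = 0.012346, 1/4 · 0.0625 = 0.015625, 1/4 · 0.049383 = 0.012346, 1/4 · 0.01929 = 0.0048225; with total 0.045139.
Dividing through by the total gives posterior P(r = 2 | data) = 0.2735, P(r = 3 | data) = 0.34615, P(r = 4 | data) = 0.2735, P(r = 5 | data) = 0.10684.
So P(green next | data) = Σ P(green next | H) P(H | data) = (2/3)(0.2735) + (1/2)(0.34615) + (1/3)(0.2735) + (1/6)(0.10684) = 0.46439.

0.4644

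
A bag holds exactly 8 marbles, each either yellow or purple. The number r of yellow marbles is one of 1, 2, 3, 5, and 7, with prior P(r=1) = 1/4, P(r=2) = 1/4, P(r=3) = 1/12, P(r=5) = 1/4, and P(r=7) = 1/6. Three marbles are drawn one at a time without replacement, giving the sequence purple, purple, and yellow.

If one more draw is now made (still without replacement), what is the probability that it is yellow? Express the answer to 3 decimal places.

0.289

The likelihood of the observed sequence under each hypothesis: P(data | r = 1) = (7/8)(6/7)(1/6) = 1/8; P(data | r = 2) = (6/8)(5/7)(2/6) = 5/28; P(data | r = 3) = (5/8)(4/7)(3/6) = 5/28; P(data | r = 5) = (3/8)(2/7)(5/6) = 5/56; P(data | r = 7) = (1/8)(0/7) = 0.
Weighting by the prior gives 1/4 · 1/8 = 1/32, 1/4 · 5/28 = 5/112, 1/12 · 5/28 = 5/336, 1/4 · 5/56 = 5/224, 1/6 · 0 = 0; summing to 19/168.
Dividing through by the total gives posterior P(r = 1 | data) = 21/76, P(r = 2 | data) = 15/38, P(r = 3 | data) = 5/38, P(r = 5 | data) = 15/76, P(r = 7 | data) = 0.
So P(yellow next | data) = Σ P(yellow next | H) P(H | data) = (0)(21/76) + (1/5)(15/38) + (2/5)(5/38) + (4/5)(15/76) = 11/38.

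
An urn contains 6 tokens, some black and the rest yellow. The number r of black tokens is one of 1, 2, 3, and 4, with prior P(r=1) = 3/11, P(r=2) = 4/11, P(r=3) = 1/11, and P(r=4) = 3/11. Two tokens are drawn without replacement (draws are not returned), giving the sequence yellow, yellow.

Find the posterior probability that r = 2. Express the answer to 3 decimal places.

0.400

For each hypothesis, P(data | H) works out to: P(data | r = 1) = (5/6)(4/5) = 2/3; P(data | r = 2) = (4/6)(3/5) = 2/5; P(data | r = 3) = (3/6)(2/5) = 1/5; P(data | r = 4) = (2/6)(1/5) = 1/15.
Weighting by the prior gives 3/11 · 2/3 = 2/11, 4/11 · 2/5 = 8/55, 1/11 · 1/5 = 1/55, 3/11 · 1/15 = 1/55; summing to 4/11.
So P(r = 2 | data) = (8/55) / (4/11) = 2/5.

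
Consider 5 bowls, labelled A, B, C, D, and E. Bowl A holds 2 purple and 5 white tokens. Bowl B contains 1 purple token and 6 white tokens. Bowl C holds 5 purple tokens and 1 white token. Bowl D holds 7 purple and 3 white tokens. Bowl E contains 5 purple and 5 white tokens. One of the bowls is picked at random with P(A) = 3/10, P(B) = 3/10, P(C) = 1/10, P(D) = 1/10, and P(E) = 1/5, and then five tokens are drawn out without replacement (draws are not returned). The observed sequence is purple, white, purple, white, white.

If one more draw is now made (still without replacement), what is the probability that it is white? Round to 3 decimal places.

The likelihood of the observed sequence under each hypothesis: P(data | bowl A) = (2/7)(5/6)(1/5)(4/4)(3/3) = 0.047619; P(data | bowl B) = (1/7)(6/6)(0/5) = 0; P(data | bowl C) = (5/6)(1/5)(4/4)(0/3) = 0; P(data | bowl D) = (7/10)(3/9)(6/8)(2/7)(1/6) = 0.0083333; P(data | bowl E) = (5/10)(5/9)(4/8)(4/7)(3/6) = 0.039683.
Weighting by the prior gives 3/10 · 0.047619 = 0.014286, 3/10 · 0 = 0, 1/10 · 0 = 0, 1/10 · 0.0083333 = 0.00083333, 1/5 · 0.039683 = 0.0079365; summing to 0.023056.
The posterior is then P(bowl A | data) = 0.61962, P(bowl B | data) = 0, P(bowl C | data) = 0, P(bowl D | data) = 0.036145, P(bowl E | data) = 0.34423.
The predictive probability is P(white next | data) = (1)(0.61962) + (0)(0.036145) + (2/5)(0.34423) = 0.75731.

0.757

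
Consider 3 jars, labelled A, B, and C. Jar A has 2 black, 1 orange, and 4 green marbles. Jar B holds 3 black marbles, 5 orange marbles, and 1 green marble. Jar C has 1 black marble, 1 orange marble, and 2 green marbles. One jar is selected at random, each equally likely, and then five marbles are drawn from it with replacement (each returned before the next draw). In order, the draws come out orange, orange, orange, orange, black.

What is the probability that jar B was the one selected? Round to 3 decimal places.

0.967

The likelihood of the observed sequence under each hypothesis: P(data | jar A) = (1/7)(1/7)(1/7)(1/7)(2/7) = 0.000119; P(data | jar B) = (5/9)(5/9)(5/9)(5/9)(3/9) = 0.031753; P(data | jar C) = (1/4)(1/4)(1/4)(1/4)(1/4) = 0.00097656.
Multiplying each by its prior: 1/3 · 0.000119 = 3.9666e-05, 1/3 · 0.031753 = 0.010584, 1/3 · 0.00097656 = 0.00032552; summing to 0.01095.
Hence P(jar B | data) = (0.010584) / (0.01095) = 0.96665.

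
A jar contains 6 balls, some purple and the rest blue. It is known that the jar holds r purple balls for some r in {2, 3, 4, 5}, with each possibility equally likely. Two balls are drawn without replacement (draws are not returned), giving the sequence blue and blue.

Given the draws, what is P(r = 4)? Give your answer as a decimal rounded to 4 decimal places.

The likelihood of the observed sequence under each hypothesis: P(data | r = 2) = (4/6)(3/5) = 2/5; P(data | r = 3) = (3/6)(2/5) = 1/5; P(data | r = 4) = (2/6)(1/5) = 1/15; P(data | r = 5) = (1/6)(0/5) = 0.
The prior-weighted likelihoods are 1/4 · 2/5 = 1/10, 1/4 · 1/5 = 1/20, 1/4 · 1/15 = 1/60, 1/4 · 0 = 0; these sum to 1/6.
By Bayes' rule, P(r = 4 | data) = (1/60) / (1/6) = 1/10.

0.1000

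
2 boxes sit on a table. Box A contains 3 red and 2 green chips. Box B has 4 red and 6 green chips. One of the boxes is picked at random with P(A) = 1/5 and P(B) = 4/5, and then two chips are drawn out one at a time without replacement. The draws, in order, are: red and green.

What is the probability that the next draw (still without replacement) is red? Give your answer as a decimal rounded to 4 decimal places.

For each hypothesis, P(data | H) works out to: P(data | box A) = (3/5)(2/4) = 3/10; P(data | box B) = (4/10)(6/9) = 4/15.
Weighting by the prior gives 1/5 · 3/10 = 3/50, 4/5 · 4/15 = 16/75; these sum to 41/150.
Normalising, the posterior is P(box A | data) = 9/41, P(box B | data) = 32/41.
So P(red next | data) = Σ P(red next | H) P(H | data) = (2/3)(9/41) + (3/8)(32/41) = 18/41.

0.4390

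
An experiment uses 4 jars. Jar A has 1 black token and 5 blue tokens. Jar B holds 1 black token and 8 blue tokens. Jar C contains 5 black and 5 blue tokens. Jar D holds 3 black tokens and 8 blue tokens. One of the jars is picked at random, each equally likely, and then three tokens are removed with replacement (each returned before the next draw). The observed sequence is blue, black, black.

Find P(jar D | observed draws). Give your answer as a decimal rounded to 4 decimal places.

The likelihood of the observed sequence under each hypothesis: P(data | jar A) = (5/6)(1/6)(1/6) = 0.023148; P(data | jar B) = (8/9)(1/9)(1/9) = 0.010974; P(data | jar C) = (5/10)(5/10)(5/10) = 0.125; P(data | jar D) = (8/11)(3/11)(3/11) = 0.054095.
The prior-weighted likelihoods are 1/4 · 0.023148 = 0.005787, 1/4 · 0.010974 = 0.0027435, 1/4 · 0.125 = 0.03125, 1/4 · 0.054095 = 0.013524; summing to 0.053304.
By Bayes' rule, P(jar D | data) = (0.013524) / (0.053304) = 0.25371.

0.2537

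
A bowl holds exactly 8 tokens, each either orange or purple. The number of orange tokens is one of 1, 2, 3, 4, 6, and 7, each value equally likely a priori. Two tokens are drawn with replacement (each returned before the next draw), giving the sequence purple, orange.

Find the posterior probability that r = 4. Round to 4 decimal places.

The likelihood of the observed sequence under each hypothesis: P(data | r = 1) = (7/8)(1/8) = 7/64; P(data | r = 2) = (6/8)(2/8) = 3/16; P(data | r = 3) = (5/8)(3/8) = 15/64; P(data | r = 4) = (4/8)(4/8) = 1/4; P(data | r = 6) = (2/8)(6/8) = 3/16; P(data | r = 7) = (1/8)(7/8) = 7/64.
The prior-weighted likelihoods are 1/6 · 7/64 = 7/384, 1/6 · 3/16 = 1/32, 1/6 · 15/64 = 5/128, 1/6 · 1/4 = 1/24, 1/6 · 3/16 = 1/32, 1/6 · 7/64 = 7/384; these sum to 23/128.
Hence P(r = 4 | data) = (1/24) / (23/128) = 16/69.

0.2319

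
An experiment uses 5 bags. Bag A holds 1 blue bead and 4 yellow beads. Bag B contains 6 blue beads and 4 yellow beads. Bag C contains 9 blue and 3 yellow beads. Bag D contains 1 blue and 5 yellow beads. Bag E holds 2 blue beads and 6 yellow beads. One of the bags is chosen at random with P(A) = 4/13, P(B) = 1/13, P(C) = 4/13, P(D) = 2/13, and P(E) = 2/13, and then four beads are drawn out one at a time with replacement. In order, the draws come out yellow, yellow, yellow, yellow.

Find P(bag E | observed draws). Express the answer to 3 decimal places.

0.193

The likelihood of the observed sequence under each hypothesis: P(data | bag A) = (4/5)(4/5)(4/5)(4/5) = 0.4096; P(data | bag B) = (4/10)(4/10)(4/10)(4/10) = 0.0256; P(data | bag C) = (3/12)(3/12)(3/12)(3/12) = 0.0039062; P(data | bag D) = (5/6)(5/6)(5/6)(5/6) = 0.48225; P(data | bag E) = (6/8)(6/8)(6/8)(6/8) = 0.31641.
The prior-weighted likelihoods are 4/13 · 0.4096 = 0.12603, 1/13 · 0.0256 = 0.0019692, 4/13 · 0.0039062 = 0.0012019, 2/13 · 0.48225 = 0.074193, 2/13 · 0.31641 = 0.048678; these sum to 0.25207.
Hence P(bag E | data) = (0.048678) / (0.25207) = 0.19311.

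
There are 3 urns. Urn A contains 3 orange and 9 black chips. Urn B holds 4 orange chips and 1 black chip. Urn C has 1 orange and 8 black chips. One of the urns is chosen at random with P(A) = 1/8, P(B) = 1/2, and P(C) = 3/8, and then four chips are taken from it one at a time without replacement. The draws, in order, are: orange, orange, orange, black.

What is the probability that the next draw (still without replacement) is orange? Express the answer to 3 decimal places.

0.994

Compute the likelihood of the observed sequence for each case: P(data | urn A) = (3/12)(2/11)(1/10)(9/9) = 0.0045455; P(data | urn B) = (4/5)(3/4)(2/3)(1/2) = 0.2; P(data | urn C) = (1/9)(0/8) = 0.
Multiplying each by its prior: 1/8 · 0.0045455 = 0.00056818, 1/2 · 0.2 = 0.1, 3/8 · 0 = 0; with total 0.10057.
The posterior is then P(urn A | data) = 0.0056497, P(urn B | data) = 0.99435, P(urn C | data) = 0.
The predictive probability is P(orange next | data) = (0)(0.0056497) + (1)(0.99435) = 0.99435.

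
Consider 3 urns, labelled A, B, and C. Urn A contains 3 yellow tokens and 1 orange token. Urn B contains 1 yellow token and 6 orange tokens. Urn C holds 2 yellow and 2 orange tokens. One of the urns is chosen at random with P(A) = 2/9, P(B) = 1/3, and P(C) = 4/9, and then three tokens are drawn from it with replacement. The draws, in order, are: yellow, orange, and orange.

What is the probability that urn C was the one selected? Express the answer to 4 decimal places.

0.5503

Under each hypothesis, the probability of the observed sequence is: P(data | urn A) = (3/4)(1/4)(1/4) = 0.046875; P(data | urn B) = (1/7)(6/7)(6/7) = 0.10496; P(data | urn C) = (2/4)(2/4)(2/4) = 0.125.
The prior-weighted likelihoods are 2/9 · 0.046875 = 0.010417, 1/3 · 0.10496 = 0.034985, 4/9 · 0.125 = 0.055556; with total 0.10096.
Therefore the posterior P(urn C | data) = (0.055556) / (0.10096) = 0.55029.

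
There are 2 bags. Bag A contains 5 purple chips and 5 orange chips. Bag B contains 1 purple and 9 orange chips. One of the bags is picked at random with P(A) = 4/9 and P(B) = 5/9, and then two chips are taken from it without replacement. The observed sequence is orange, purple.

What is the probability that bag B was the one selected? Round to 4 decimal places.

0.3103

For each hypothesis, P(data | H) works out to: P(data | bag A) = (5/10)(5/9) = 5/18; P(data | bag B) = (9/10)(1/9) = 1/10.
Weighting by the prior gives 4/9 · 5/18 = 10/81, 5/9 · 1/10 = 1/18; summing to 29/162.
Hence P(bag B | data) = (1/18) / (29/162) = 9/29.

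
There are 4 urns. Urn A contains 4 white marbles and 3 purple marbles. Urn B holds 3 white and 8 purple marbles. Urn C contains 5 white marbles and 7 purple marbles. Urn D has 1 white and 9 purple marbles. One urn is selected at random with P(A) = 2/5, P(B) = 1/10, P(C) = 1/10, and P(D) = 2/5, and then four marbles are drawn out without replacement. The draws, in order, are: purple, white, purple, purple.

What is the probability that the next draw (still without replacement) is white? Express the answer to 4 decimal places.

0.2669

Under each hypothesis, the probability of the observed sequence is: P(data | urn A) = (3/7)(4/6)(2/5)(1/4) = 0.028571; P(data | urn B) = (8/11)(3/10)(7/9)(6/8) = 0.12727; P(data | urn C) = (7/12)(5/11)(6/10)(5/9) = 0.088384; P(data | urn D) = (9/10)(1/9)(8/8)(7/7) = 0.1.
Multiplying each by its prior: 2/5 · 0.028571 = 0.011429, 1/10 · 0.12727 = 0.012727, 1/10 · 0.088384 = 0.0088384, 2/5 · 0.1 = 0.04; with total 0.072994.
Dividing through by the total gives posterior P(urn A | data) = 0.15657, P(urn B | data) = 0.17436, P(urn C | data) = 0.12108, P(urn D | data) = 0.54799.
So P(white next | data) = Σ P(white next | H) P(H | data) = (1)(0.15657) + (2/7)(0.17436) + (1/2)(0.12108) + (0)(0.54799) = 0.26693.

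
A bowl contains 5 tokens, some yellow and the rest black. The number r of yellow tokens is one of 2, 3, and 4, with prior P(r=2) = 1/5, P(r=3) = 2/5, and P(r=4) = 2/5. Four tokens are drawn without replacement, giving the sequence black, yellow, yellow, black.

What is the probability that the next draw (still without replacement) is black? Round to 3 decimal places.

0.333

The likelihood of the observed sequence under each hypothesis: P(data | r = 2) = (3/5)(2/4)(1/3)(2/2) = 1/10; P(data | r = 3) = (2/5)(3/4)(2/3)(1/2) = 1/10; P(data | r = 4) = (1/5)(4/4)(3/3)(0/2) = 0.
The prior-weighted likelihoods are 1/5 · 1/10 = 1/50, 2/5 · 1/10 = 1/25, 2/5 · 0 = 0; with total 3/50.
Dividing through by the total gives posterior P(r = 2 | data) = 1/3, P(r = 3 | data) = 2/3, P(r = 4 | data) = 0.
The predictive probability is P(black next | data) = (1)(1/3) + (0)(2/3) = 1/3.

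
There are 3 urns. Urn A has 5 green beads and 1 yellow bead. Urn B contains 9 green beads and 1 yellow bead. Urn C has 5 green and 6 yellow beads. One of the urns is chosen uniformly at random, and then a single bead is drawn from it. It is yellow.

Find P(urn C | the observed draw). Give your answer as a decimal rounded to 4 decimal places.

0.6716

Compute the likelihood of this draw for each case: P(data | urn A) = (1/6) = 1/6; P(data | urn B) = (1/10) = 1/10; P(data | urn C) = (6/11) = 6/11.
Multiplying each by its prior: 1/3 · 1/6 = 1/18, 1/3 · 1/10 = 1/30, 1/3 · 6/11 = 2/11; with total 134/495.
By Bayes' rule, P(urn C | data) = (2/11) / (134/495) = 45/67.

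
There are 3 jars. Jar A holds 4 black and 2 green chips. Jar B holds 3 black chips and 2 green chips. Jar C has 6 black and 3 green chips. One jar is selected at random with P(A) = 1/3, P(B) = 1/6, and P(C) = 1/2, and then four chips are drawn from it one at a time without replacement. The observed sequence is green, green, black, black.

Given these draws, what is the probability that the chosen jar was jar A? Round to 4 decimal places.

0.3237

For each hypothesis, P(data | H) works out to: P(data | jar A) = (2/6)(1/5)(4/4)(3/3) = 0.066667; P(data | jar B) = (2/5)(1/4)(3/3)(2/2) = 0.1; P(data | jar C) = (3/9)(2/8)(6/7)(5/6) = 0.059524.
Weighting by the prior gives 1/3 · 0.066667 = 0.022222, 1/6 · 0.1 = 0.016667, 1/2 · 0.059524 = 0.029762; summing to 0.068651.
By Bayes' rule, P(jar A | data) = (0.022222) / (0.068651) = 0.3237.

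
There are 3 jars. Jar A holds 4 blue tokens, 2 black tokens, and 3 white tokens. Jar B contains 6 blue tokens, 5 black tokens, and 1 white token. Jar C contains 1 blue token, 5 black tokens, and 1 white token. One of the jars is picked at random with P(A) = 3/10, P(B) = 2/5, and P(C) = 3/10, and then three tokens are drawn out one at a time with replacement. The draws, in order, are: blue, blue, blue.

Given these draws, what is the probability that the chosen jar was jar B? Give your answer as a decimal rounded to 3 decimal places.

0.648

Under each hypothesis, the probability of the observed sequence is: P(data | jar A) = (4/9)(4/9)(4/9) = 0.087791; P(data | jar B) = (6/12)(6/12)(6/12) = 0.125; P(data | jar C) = (1/7)(1/7)(1/7) = 0.0029155.
Multiplying each by its prior: 3/10 · 0.087791 = 0.026337, 2/5 · 0.125 = 0.05, 3/10 · 0.0029155 = 0.00087464; with total 0.077212.
Therefore the posterior P(jar B | data) = (0.05) / (0.077212) = 0.64757.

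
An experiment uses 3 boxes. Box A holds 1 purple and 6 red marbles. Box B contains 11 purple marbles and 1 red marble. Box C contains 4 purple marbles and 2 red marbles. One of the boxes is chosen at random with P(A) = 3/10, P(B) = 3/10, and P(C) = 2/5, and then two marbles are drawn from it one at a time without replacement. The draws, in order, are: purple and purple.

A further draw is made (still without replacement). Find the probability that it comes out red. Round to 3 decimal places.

For each hypothesis, P(data | H) works out to: P(data | box A) = (1/7)(0/6) = 0; P(data | box B) = (11/12)(10/11) = 5/6; P(data | box C) = (4/6)(3/5) = 2/5.
The prior-weighted likelihoods are 3/10 · 0 = 0, 3/10 · 5/6 = 1/4, 2/5 · 2/5 = 4/25; with total 41/100.
The posterior is then P(box A | data) = 0, P(box B | data) = 25/41, P(box C | data) = 16/41.
The predictive probability is P(red next | data) = (1/10)(25/41) + (1/2)(16/41) = 21/82.

0.256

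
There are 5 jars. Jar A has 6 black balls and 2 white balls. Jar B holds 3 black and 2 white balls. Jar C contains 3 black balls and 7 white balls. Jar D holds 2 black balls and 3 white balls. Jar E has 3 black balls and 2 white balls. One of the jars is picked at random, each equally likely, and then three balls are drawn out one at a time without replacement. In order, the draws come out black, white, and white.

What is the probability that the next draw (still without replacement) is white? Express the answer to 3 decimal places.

Compute the likelihood of the observed sequence for each case: P(data | jar A) = (6/8)(2/7)(1/6) = 0.035714; P(data | jar B) = (3/5)(2/4)(1/3) = 0.1; P(data | jar C) = (3/10)(7/9)(6/8) = 0.175; P(data | jar D) = (2/5)(3/4)(2/3) = 0.2; P(data | jar E) = (3/5)(2/4)(1/3) = 0.1.
Weighting by the prior gives 1/5 · 0.035714 = 0.0071429, 1/5 · 0.1 = 0.02, 1/5 · 0.175 = 0.035, 1/5 · 0.2 = 0.04, 1/5 · 0.1 = 0.02; these sum to 0.12214.
Dividing through by the total gives posterior P(jar A | data) = 0.05848, P(jar B | data) = 0.16374, P(jar C | data) = 0.28655, P(jar D | data) = 0.32749, P(jar E | data) = 0.16374.
So P(white next | data) = Σ P(white next | H) P(H | data) = (0)(0.05848) + (0)(0.16374) + (5/7)(0.28655) + (1/2)(0.32749) + (0)(0.16374) = 0.36842.

0.368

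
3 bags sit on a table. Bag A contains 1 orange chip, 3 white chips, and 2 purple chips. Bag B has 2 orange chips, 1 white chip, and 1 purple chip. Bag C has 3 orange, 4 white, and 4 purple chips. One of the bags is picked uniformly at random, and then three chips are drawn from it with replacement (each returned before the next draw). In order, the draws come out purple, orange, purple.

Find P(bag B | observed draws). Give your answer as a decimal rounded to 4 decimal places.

Compute the likelihood of the observed sequence for each case: P(data | bag A) = (2/6)(1/6)(2/6) = 0.018519; P(data | bag B) = (1/4)(2/4)(1/4) = 0.03125; P(data | bag C) = (4/11)(3/11)(4/11) = 0.036063.
Multiplying each by its prior: 1/3 · 0.018519 = 0.0061728, 1/3 · 0.03125 = 0.010417, 1/3 · 0.036063 = 0.012021; these sum to 0.028611.
Hence P(bag B | data) = (0.010417) / (0.028611) = 0.36408.

0.3641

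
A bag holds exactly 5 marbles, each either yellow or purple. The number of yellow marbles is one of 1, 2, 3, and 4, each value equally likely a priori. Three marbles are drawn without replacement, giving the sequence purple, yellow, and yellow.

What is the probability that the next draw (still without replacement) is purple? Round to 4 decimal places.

0.4000

Under each hypothesis, the probability of the observed sequence is: P(data | r = 1) = (4/5)(1/4)(0/3) = 0; P(data | r = 2) = (3/5)(2/4)(1/3) = 1/10; P(data | r = 3) = (2/5)(3/4)(2/3) = 1/5; P(data | r = 4) = (1/5)(4/4)(3/3) = 1/5.
Weighting by the prior gives 1/4 · 0 = 0, 1/4 · 1/10 = 1/40, 1/4 · 1/5 = 1/20, 1/4 · 1/5 = 1/20; with total 1/8.
Dividing through by the total gives posterior P(r = 1 | data) = 0, P(r = 2 | data) = 1/5, P(r = 3 | data) = 2/5, P(r = 4 | data) = 2/5.
The predictive probability is P(purple next | data) = (1)(1/5) + (1/2)(2/5) + (0)(2/5) = 2/5.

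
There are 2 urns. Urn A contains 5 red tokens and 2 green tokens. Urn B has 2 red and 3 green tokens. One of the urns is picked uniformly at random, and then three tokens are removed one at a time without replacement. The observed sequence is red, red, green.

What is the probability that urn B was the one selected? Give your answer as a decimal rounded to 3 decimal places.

0.344

For each hypothesis, P(data | H) works out to: P(data | urn A) = (5/7)(4/6)(2/5) = 4/21; P(data | urn B) = (2/5)(1/4)(3/3) = 1/10.
Weighting by the prior gives 1/2 · 4/21 = 2/21, 1/2 · 1/10 = 1/20; with total 61/420.
So P(urn B | data) = (1/20) / (61/420) = 21/61.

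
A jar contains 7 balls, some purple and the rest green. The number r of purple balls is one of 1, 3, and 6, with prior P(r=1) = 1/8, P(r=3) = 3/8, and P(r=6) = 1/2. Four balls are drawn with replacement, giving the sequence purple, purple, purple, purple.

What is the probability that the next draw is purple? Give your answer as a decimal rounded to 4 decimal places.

Under each hypothesis, the probability of the observed sequence is: P(data | r = 1) = (1/7)(1/7)(1/7)(1/7) = 0.00041649; P(data | r = 3) = (3/7)(3/7)(3/7)(3/7) = 0.033736; P(data | r = 6) = (6/7)(6/7)(6/7)(6/7) = 0.53978.
Weighting by the prior gives 1/8 · 0.00041649 = 5.2062e-05, 3/8 · 0.033736 = 0.012651, 1/2 · 0.53978 = 0.26989; with total 0.28259.
Normalising, the posterior is P(r = 1 | data) = 0.00018423, P(r = 3 | data) = 0.044768, P(r = 6 | data) = 0.95505.
The predictive probability is P(purple next | data) = (1/7)(0.00018423) + (3/7)(0.044768) + (6/7)(0.95505) = 0.83783.

0.8378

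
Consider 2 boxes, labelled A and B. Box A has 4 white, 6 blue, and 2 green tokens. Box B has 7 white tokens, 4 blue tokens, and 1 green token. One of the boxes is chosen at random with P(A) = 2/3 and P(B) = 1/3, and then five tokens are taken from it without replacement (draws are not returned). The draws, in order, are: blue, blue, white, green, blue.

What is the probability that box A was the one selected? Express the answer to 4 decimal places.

0.9195

The likelihood of the observed sequence under each hypothesis: P(data | box A) = (6/12)(5/11)(4/10)(2/9)(4/8) = 0.010101; P(data | box B) = (4/12)(3/11)(7/10)(1/9)(2/8) = 0.0017677.
Weighting by the prior gives 2/3 · 0.010101 = 0.006734, 1/3 · 0.0017677 = 0.00058923; with total 0.0073232.
By Bayes' rule, P(box A | data) = (0.006734) / (0.0073232) = 0.91954.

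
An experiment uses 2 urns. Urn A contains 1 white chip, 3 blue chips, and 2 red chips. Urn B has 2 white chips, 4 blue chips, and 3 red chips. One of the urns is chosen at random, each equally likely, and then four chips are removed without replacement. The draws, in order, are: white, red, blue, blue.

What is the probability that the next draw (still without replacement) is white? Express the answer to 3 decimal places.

For each hypothesis, P(data | H) works out to: P(data | urn A) = (1/6)(2/5)(3/4)(2/3) = 1/30; P(data | urn B) = (2/9)(3/8)(4/7)(3/6) = 1/42.
The prior-weighted likelihoods are 1/2 · 1/30 = 1/60, 1/2 · 1/42 = 1/84; summing to 1/35.
Dividing through by the total gives posterior P(urn A | data) = 7/12, P(urn B | data) = 5/12.
Averaging over the posterior, P(white next | data) = (0)(7/12) + (1/5)(5/12) = 1/12.

0.083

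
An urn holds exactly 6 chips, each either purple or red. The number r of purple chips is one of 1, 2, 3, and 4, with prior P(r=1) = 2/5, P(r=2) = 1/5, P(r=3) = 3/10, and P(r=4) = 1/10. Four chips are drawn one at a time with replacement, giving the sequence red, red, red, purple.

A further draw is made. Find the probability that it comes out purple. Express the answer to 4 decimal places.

Compute the likelihood of the observed sequence for each case: P(data | r = 1) = (5/6)(5/6)(5/6)(1/6) = 0.096451; P(data | r = 2) = (4/6)(4/6)(4/6)(2/6) = 0.098765; P(data | r = 3) = (3/6)(3/6)(3/6)(3/6) = 0.0625; P(data | r = 4) = (2/6)(2/6)(2/6)(4/6) = 0.024691.
Weighting by the prior gives 2/5 · 0.096451 = 0.03858, 1/5 · 0.098765 = 0.019753, 3/10 · 0.0625 = 0.01875, 1/10 · 0.024691 = 0.0024691; these sum to 0.079552.
Normalising, the posterior is P(r = 1 | data) = 0.48497, P(r = 2 | data) = 0.2483, P(r = 3 | data) = 0.23569, P(r = 4 | data) = 0.031038.
So P(purple next | data) = Σ P(purple next | H) P(H | data) = (1/6)(0.48497) + (1/3)(0.2483) + (1/2)(0.23569) + (2/3)(0.031038) = 0.30213.

0.3021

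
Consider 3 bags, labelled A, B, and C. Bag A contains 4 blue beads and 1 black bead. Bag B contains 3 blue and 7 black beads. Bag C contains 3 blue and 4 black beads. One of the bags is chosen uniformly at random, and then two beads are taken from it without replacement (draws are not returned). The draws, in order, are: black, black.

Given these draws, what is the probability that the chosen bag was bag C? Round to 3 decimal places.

The likelihood of the observed sequence under each hypothesis: P(data | bag A) = (1/5)(0/4) = 0; P(data | bag B) = (7/10)(6/9) = 7/15; P(data | bag C) = (4/7)(3/6) = 2/7.
Weighting by the prior gives 1/3 · 0 = 0, 1/3 · 7/15 = 7/45, 1/3 · 2/7 = 2/21; with total 79/315.
By Bayes' rule, P(bag C | data) = (2/21) / (79/315) = 30/79.

0.380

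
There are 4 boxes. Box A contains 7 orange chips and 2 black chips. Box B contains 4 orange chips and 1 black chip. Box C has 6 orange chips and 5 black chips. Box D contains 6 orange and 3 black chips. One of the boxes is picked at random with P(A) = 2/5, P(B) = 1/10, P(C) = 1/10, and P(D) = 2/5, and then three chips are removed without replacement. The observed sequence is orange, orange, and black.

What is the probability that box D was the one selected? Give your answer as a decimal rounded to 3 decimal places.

0.412

Compute the likelihood of the observed sequence for each case: P(data | box A) = (7/9)(6/8)(2/7) = 0.16667; P(data | box B) = (4/5)(3/4)(1/3) = 0.2; P(data | box C) = (6/11)(5/10)(5/9) = 0.15152; P(data | box D) = (6/9)(5/8)(3/7) = 0.17857.
The prior-weighted likelihoods are 2/5 · 0.16667 = 0.066667, 1/10 · 0.2 = 0.02, 1/10 · 0.15152 = 0.015152, 2/5 · 0.17857 = 0.071429; summing to 0.17325.
Hence P(box D | data) = (0.071429) / (0.17325) = 0.41229.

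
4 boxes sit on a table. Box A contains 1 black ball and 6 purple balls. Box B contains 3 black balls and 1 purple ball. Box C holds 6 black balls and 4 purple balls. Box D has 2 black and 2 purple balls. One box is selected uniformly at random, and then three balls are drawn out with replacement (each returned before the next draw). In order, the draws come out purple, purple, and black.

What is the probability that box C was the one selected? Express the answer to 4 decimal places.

Compute the likelihood of the observed sequence for each case: P(data | box A) = (6/7)(6/7)(1/7) = 0.10496; P(data | box B) = (1/4)(1/4)(3/4) = 0.046875; P(data | box C) = (4/10)(4/10)(6/10) = 0.096; P(data | box D) = (2/4)(2/4)(2/4) = 0.125.
The prior-weighted likelihoods are 1/4 · 0.10496 = 0.026239, 1/4 · 0.046875 = 0.011719, 1/4 · 0.096 = 0.024, 1/4 · 0.125 = 0.03125; these sum to 0.093208.
Therefore the posterior P(box C | data) = (0.024) / (0.093208) = 0.25749.

0.2575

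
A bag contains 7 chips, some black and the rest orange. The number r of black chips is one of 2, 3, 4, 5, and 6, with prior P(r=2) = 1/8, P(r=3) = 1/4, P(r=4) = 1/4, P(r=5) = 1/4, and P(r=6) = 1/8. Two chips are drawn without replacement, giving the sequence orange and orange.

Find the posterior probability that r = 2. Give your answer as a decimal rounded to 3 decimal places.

0.333

The likelihood of the observed sequence under each hypothesis: P(data | r = 2) = (5/7)(4/6) = 10/21; P(data | r = 3) = (4/7)(3/6) = 2/7; P(data | r = 4) = (3/7)(2/6) = 1/7; P(data | r = 5) = (2/7)(1/6) = 1/21; P(data | r = 6) = (1/7)(0/6) = 0.
Multiplying each by its prior: 1/8 · 10/21 = 5/84, 1/4 · 2/7 = 1/14, 1/4 · 1/7 = 1/28, 1/4 · 1/21 = 1/84, 1/8 · 0 = 0; these sum to 5/28.
Hence P(r = 2 | data) = (5/84) / (5/28) = 1/3.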